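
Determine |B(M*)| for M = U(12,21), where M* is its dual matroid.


The dual of U(r,n) is U(n-r, n) = U(9,21).
Bases of U(9,21) are all (9)-element subsets.
|B(M*)| = (21 choose 9) = 293930.

293930


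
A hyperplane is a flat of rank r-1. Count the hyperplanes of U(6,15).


Hyperplanes of U(6,15) are flats of rank 5.
In a uniform matroid, these are exactly the (5)-element subsets.
Count = (15 choose 5) = 3003.

3003


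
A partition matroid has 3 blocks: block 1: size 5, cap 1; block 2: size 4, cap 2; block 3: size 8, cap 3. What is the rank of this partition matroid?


Rank of a partition matroid = sum of min(|Si|, ci) for each block.
= min(5,1) + min(4,2) + min(8,3)
= 1 + 2 + 3
= 6.

6


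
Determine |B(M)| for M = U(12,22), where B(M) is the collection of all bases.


Bases of U(12,22) are all 12-element subsets of the 22-element ground set.
Number of bases = C(22,12).
C(22,12) = 22! / (12! * 10!) = 646646.

646646


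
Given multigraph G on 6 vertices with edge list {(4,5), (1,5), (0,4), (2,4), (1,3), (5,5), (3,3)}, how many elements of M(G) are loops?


In a graphic matroid, a loop is a self-loop edge (u,u) with rank 0.
Examining all 7 edges for self-loops...
Self-loops found: (5,5), (3,3)
Number of loops = 2.

2


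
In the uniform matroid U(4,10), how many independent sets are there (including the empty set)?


Independent sets of U(4,10) are all subsets of size <= 4.
Count = C(10,0) + C(10,1) + C(10,2) + C(10,3) + C(10,4)
     = 1 + 10 + 45 + 120 + 210
     = 386.

386


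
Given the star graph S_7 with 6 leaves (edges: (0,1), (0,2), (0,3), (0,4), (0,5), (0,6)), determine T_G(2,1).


A star on 7 vertices is a tree with 6 edges.
T(x,y) = x^(6) for any tree.
T(2,1) = 2^6 = 64.

64


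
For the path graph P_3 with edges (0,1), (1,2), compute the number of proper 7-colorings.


P(P_3, k) = k * (k-1)^(2).
P(7) = 7 * 6^2 = 7 * 36 = 252.

252


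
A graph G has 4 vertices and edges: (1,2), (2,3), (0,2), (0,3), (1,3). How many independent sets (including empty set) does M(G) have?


An independent set in a graphic matroid is an acyclic edge subset.
G has 4 vertices and 5 edges.
Enumerate all 2^5 = 32 subsets, checking for acyclicity.
Total independent sets = 24.

24


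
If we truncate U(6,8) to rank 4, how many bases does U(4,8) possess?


Truncating U(6,8) to rank 4 gives U(4,8).
Bases of U(4,8) are all 4-element subsets of 8 elements.
Number of bases = C(8,4) = (8 * 7 * 6 * 5) / (1 * 2 * 3 * 4) = 70.

70


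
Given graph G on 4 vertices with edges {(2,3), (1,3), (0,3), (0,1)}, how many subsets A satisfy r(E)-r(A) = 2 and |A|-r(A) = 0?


R(x,y) = sum over A in 2^E of x^(r(E)-r(A)) * y^(|A|-r(A)).
G has 4 vertices, 4 edges. r(E) = 3.
Enumerate all 2^4 = 16 subsets.
Count subsets with r(E)-r(A)=2 and |A|-r(A)=0: 4.

4


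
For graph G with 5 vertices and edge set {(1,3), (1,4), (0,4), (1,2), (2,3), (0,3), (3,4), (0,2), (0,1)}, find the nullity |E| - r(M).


Cycle rank (nullity) = |E| - r(M) = |E| - (|V| - c).
|E| = 9, |V| = 5, c = 1.
Nullity = 9 - (5 - 1) = 9 - 4 = 5.

5


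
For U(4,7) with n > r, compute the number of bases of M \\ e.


Deleting e from U(4,7) gives U(4,6) since n > r.
Bases of U(4,6) = (6 choose 4) = 15.

15


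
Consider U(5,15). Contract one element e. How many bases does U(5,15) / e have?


Contracting e from U(5,15) gives U(4,14).
Bases of U(4,14) = (14 choose 4) = 1001.

1001


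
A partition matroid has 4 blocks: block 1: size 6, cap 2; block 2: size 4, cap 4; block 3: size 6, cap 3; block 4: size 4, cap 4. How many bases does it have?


A basis picks exactly ci elements from block i.
Number of bases = product of C(|Si|, ci).
= C(6,2) * C(4,4) * C(6,3) * C(4,4)
= 15 * 1 * 20 * 1
= 300.

300


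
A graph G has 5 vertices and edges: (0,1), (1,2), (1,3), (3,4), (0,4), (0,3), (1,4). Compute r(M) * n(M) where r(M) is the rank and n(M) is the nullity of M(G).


r(M) = |V| - c = 5 - 1 = 4.
nullity = |E| - r(M) = 7 - 4 = 3.
Product = 4 * 3 = 12.

12


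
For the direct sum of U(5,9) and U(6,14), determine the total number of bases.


Bases of a direct sum M1 + M2: |B| = |B(M1)| * |B(M2)|.
|B(U(5,9))| = C(9,5) = 126.
|B(U(6,14))| = C(14,6) = 3003.
Total bases = 126 * 3003 = 378378.

378378


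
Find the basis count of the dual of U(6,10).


The dual of U(r,n) is U(n-r, n) = U(4,10).
Bases of U(4,10) are all (4)-element subsets.
|B(M*)| = C(10,4) = (10 * 9 * 8 * 7) / (1 * 2 * 3 * 4) = 210.

210


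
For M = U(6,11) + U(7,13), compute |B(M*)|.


(M1+M2)* = M1* + M2*.
M1* = U(5,11), bases: C(11,5) = 462.
M2* = U(6,13), bases: C(13,6) = 1716.
|B(M*)| = 462 * 1716 = 792792.

792792


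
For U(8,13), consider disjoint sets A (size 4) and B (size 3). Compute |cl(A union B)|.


|A union B| = 4 + 3 = 7 (disjoint).
In U(8,13), cl(S) = S if |S| < 8, else cl(S) = E.
Since 7 < 8, cl(A union B) = A union B.
|cl(A union B)| = 7.

7


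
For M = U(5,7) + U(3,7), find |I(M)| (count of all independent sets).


For a direct sum, |I(M1+M2)| = |I(M1)| * |I(M2)|.
|I(U(5,7))| = sum C(7,k) for k=0..5 = 120.
|I(U(3,7))| = sum C(7,k) for k=0..3 = 64.
Total = 120 * 64 = 7680.

7680


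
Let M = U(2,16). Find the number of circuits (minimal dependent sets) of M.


In U(2,16), circuits are the (3)-element subsets.
Any set of 3 elements is dependent, and removing any one element gives
an independent set of size 2, so it is a minimal dependent set.
Number of circuits = C(16,3) = (16 * 15 * 14) / (1 * 2 * 3) = 560.

560


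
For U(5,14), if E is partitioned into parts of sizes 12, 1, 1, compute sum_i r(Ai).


r(Ai) = min(|Ai|, 5) for each part.
Sum = min(12,5) + min(1,5) + min(1,5)
    = 5 + 1 + 1
    = 7.

7


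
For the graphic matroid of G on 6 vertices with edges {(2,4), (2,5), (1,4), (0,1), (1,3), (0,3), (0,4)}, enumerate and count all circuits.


A circuit in a graphic matroid = edge set of a simple cycle.
G has 6 vertices and 7 edges.
Enumerating all minimal edge subsets forming cycles...
Total circuits found: 3.

3


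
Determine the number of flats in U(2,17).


Flats of U(2,17): every subset of size < 2 is a flat, plus E itself.
Count = (17 choose 0) + (17 choose 1) + 1
     = 1 + 17 + 1
     = 19.

19


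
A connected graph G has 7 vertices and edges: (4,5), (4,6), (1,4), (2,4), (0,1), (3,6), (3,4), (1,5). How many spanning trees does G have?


By Kirchhoff's matrix tree theorem, the number of spanning trees equals
the determinant of any cofactor of the Laplacian matrix L.
G has 7 vertices and 8 edges.
Computing the (6 x 6) cofactor determinant gives 9.

9


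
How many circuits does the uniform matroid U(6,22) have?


In U(6,22), circuits are the (7)-element subsets.
Any set of 7 elements is dependent, and removing any one element gives
an independent set of size 6, so it is a minimal dependent set.
Number of circuits = C(22,7) = 170544.

170544


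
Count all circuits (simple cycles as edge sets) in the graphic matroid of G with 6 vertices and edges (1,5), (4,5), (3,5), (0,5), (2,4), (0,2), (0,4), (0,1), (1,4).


A circuit in a graphic matroid = edge set of a simple cycle.
G has 6 vertices and 9 edges.
Enumerating all minimal edge subsets forming cycles...
Total circuits found: 12.

12


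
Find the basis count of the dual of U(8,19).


The dual of U(r,n) is U(n-r, n) = U(11,19).
Bases of U(11,19) are all (11)-element subsets.
|B(M*)| = C(19,11) = 19! / (11! * 8!) = 75582.

75582


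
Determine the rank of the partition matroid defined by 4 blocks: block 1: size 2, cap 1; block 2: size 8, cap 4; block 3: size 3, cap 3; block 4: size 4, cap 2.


Rank of a partition matroid = sum of min(|Si|, ci) for each block.
= min(2,1) + min(8,4) + min(3,3) + min(4,2)
= 1 + 4 + 3 + 2
= 10.

10


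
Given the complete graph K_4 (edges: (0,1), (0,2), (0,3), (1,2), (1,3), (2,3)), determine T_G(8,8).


T(K_4; x,y) = x^3 + 3x^2 + 4xy + 2x + y^3 + 3y^2 + 2y.
Substituting x=8, y=8:
= 512 + 192 + 256 + 16 + 512 + 192 + 16
= 1696.

1696


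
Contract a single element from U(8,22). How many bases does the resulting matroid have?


Contracting e from U(8,22) gives U(7,21).
Bases of U(7,21) = (21 choose 7) = 116280.

116280


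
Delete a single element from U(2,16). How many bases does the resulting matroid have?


Deleting e from U(2,16) gives U(2,15) since n > r.
Bases of U(2,15) = C(15,2) = 15! / (2! * 13!) = 105.

105


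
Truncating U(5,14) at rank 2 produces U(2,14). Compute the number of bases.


Truncating U(5,14) to rank 2 gives U(2,14).
Bases of U(2,14) are all 2-element subsets of 14 elements.
Number of bases = (14 choose 2) = 91.

91


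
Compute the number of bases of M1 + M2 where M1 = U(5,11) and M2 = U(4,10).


Bases of a direct sum M1 + M2: |B| = |B(M1)| * |B(M2)|.
|B(U(5,11))| = C(11,5) = 462.
|B(U(4,10))| = C(10,4) = 210.
Total bases = 462 * 210 = 97020.

97020


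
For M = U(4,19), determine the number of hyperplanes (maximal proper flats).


Hyperplanes of U(4,19) are flats of rank 3.
In a uniform matroid, these are exactly the (3)-element subsets.
Count = C(19,3) = 19! / (3! * 16!) = 969.

969


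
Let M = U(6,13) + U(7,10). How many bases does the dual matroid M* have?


(M1+M2)* = M1* + M2*.
M1* = U(7,13), bases: C(13,7) = 1716.
M2* = U(3,10), bases: C(10,3) = 120.
|B(M*)| = 1716 * 120 = 205920.

205920


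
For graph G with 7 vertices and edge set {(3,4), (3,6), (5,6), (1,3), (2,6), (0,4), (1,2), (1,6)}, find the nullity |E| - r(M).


Cycle rank (nullity) = |E| - r(M) = |E| - (|V| - c).
|E| = 8, |V| = 7, c = 1.
Nullity = 8 - (7 - 1) = 8 - 6 = 2.

2


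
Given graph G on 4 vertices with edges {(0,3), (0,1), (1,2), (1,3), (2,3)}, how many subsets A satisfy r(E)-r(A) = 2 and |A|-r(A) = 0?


R(x,y) = sum over A in 2^E of x^(r(E)-r(A)) * y^(|A|-r(A)).
G has 4 vertices, 5 edges. r(E) = 3.
Enumerate all 2^5 = 32 subsets.
Count subsets with r(E)-r(A)=2 and |A|-r(A)=0: 5.

5


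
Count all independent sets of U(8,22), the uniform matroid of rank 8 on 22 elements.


Independent sets of U(8,22) are all subsets of size <= 8.
Count = C(22,0) + C(22,1) + C(22,2) + C(22,3) + C(22,4) + C(22,5) + C(22,6) + C(22,7) + C(22,8)
     = 1 + 22 + 231 + 1540 + 7315 + 26334 + 74613 + 170544 + 319770
     = 600370.

600370


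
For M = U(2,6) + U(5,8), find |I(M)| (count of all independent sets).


For a direct sum, |I(M1+M2)| = |I(M1)| * |I(M2)|.
|I(U(2,6))| = sum C(6,k) for k=0..2 = 22.
|I(U(5,8))| = sum C(8,k) for k=0..5 = 219.
Total = 22 * 219 = 4818.

4818


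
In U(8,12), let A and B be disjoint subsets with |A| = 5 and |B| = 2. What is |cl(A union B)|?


|A union B| = 5 + 2 = 7 (disjoint).
In U(8,12), cl(S) = S if |S| < 8, else cl(S) = E.
Since 7 < 8, cl(A union B) = A union B.
|cl(A union B)| = 7.

7


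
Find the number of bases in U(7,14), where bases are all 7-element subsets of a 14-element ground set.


Bases of U(7,14) are all 7-element subsets of the 14-element ground set.
Number of bases = C(14,7).
(14 choose 7) = 3432.

3432


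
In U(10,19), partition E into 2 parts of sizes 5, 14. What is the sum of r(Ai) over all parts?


r(Ai) = min(|Ai|, 10) for each part.
Sum = min(5,10) + min(14,10)
    = 5 + 10
    = 15.

15


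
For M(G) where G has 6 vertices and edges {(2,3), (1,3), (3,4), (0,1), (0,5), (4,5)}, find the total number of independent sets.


An independent set in a graphic matroid is an acyclic edge subset.
G has 6 vertices and 6 edges.
Enumerate all 2^6 = 64 subsets, checking for acyclicity.
Total independent sets = 62.

62


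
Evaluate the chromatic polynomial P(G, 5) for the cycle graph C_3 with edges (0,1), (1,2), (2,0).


P(C_3, k) = (k-1)^3 + (-1)^3*(k-1).
P(5) = (4)^3 - 4
= 64 - 4 = 60.

60


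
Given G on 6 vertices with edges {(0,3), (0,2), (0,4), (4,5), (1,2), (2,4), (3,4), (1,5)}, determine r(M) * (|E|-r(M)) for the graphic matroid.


r(M) = |V| - c = 6 - 1 = 5.
nullity = |E| - r(M) = 8 - 5 = 3.
Product = 5 * 3 = 15.

15


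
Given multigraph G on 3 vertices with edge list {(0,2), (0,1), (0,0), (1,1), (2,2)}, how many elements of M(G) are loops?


In a graphic matroid, a loop is a self-loop edge (u,u) with rank 0.
Examining all 5 edges for self-loops...
Self-loops found: (0,0), (1,1), (2,2)
Number of loops = 3.

3


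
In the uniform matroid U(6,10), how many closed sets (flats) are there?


Flats of U(6,10): every subset of size < 6 is a flat, plus E itself.
Count = (10 choose 0) + (10 choose 1) + (10 choose 2) + (10 choose 3) + (10 choose 4) + (10 choose 5) + 1
     = 1 + 10 + 45 + 120 + 210 + 252 + 1
     = 639.

639


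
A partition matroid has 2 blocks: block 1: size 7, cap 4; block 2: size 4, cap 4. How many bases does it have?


A basis picks exactly ci elements from block i.
Number of bases = product of C(|Si|, ci).
= C(7,4) * C(4,4)
= 35 * 1
= 35.

35


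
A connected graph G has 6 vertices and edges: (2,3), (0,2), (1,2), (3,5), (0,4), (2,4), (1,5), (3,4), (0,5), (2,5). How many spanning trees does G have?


By Kirchhoff's matrix tree theorem, the number of spanning trees equals
the determinant of any cofactor of the Laplacian matrix L.
G has 6 vertices and 10 edges.
Computing the (5 x 5) cofactor determinant gives 111.

111


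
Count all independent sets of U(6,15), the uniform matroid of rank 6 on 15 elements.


Independent sets of U(6,15) are all subsets of size <= 6.
Count = (15 choose 0) + (15 choose 1) + (15 choose 2) + (15 choose 3) + (15 choose 4) + (15 choose 5) + (15 choose 6)
     = 1 + 15 + 105 + 455 + 1365 + 3003 + 5005
     = 9949.

9949


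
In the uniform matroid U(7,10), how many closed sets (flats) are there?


Flats of U(7,10): every subset of size < 7 is a flat, plus E itself.
Count = (10 choose 0) + (10 choose 1) + (10 choose 2) + (10 choose 3) + (10 choose 4) + (10 choose 5) + (10 choose 6) + 1
     = 1 + 10 + 45 + 120 + 210 + 252 + 210 + 1
     = 849.

849


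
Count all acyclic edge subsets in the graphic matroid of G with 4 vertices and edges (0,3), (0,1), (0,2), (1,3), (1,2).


An independent set in a graphic matroid is an acyclic edge subset.
G has 4 vertices and 5 edges.
Enumerate all 2^5 = 32 subsets, checking for acyclicity.
Total independent sets = 24.

24


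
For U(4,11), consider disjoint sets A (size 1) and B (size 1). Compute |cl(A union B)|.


|A union B| = 1 + 1 = 2 (disjoint).
In U(4,11), cl(S) = S if |S| < 4, else cl(S) = E.
Since 2 < 4, cl(A union B) = A union B.
|cl(A union B)| = 2.

2


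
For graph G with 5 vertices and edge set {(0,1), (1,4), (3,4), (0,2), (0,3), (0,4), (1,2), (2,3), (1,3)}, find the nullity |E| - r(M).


Cycle rank (nullity) = |E| - r(M) = |E| - (|V| - c).
|E| = 9, |V| = 5, c = 1.
Nullity = 9 - (5 - 1) = 9 - 4 = 5.

5


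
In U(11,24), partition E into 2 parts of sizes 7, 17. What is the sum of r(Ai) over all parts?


r(Ai) = min(|Ai|, 11) for each part.
Sum = min(7,11) + min(17,11)
    = 7 + 11
    = 18.

18


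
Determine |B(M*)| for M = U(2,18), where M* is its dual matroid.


The dual of U(r,n) is U(n-r, n) = U(16,18).
Bases of U(16,18) are all (16)-element subsets.
|B(M*)| = C(18,16) = 153.

153


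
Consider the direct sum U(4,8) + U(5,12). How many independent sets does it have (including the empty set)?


For a direct sum, |I(M1+M2)| = |I(M1)| * |I(M2)|.
|I(U(4,8))| = sum C(8,k) for k=0..4 = 163.
|I(U(5,12))| = sum C(12,k) for k=0..5 = 1586.
Total = 163 * 1586 = 258518.

258518


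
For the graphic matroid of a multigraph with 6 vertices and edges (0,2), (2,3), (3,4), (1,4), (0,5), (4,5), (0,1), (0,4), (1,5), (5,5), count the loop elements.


In a graphic matroid, a loop is a self-loop edge (u,u) with rank 0.
Examining all 10 edges for self-loops...
Self-loops found: (5,5)
Number of loops = 1.

1


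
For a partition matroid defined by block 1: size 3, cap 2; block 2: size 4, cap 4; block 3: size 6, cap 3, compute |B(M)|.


A basis picks exactly ci elements from block i.
Number of bases = product of C(|Si|, ci).
= C(3,2) * C(4,4) * C(6,3)
= 3 * 1 * 20
= 60.

60


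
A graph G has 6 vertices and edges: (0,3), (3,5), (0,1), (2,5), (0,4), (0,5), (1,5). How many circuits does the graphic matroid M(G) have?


A circuit in a graphic matroid = edge set of a simple cycle.
G has 6 vertices and 7 edges.
Enumerating all minimal edge subsets forming cycles...
Total circuits found: 3.

3


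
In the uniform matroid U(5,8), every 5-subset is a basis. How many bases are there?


Bases of U(5,8) are all 5-element subsets of the 8-element ground set.
Number of bases = C(8,5).
C(8,5) = 56.

56


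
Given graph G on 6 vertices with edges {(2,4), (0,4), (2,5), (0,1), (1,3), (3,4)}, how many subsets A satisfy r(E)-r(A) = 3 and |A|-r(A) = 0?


R(x,y) = sum over A in 2^E of x^(r(E)-r(A)) * y^(|A|-r(A)).
G has 6 vertices, 6 edges. r(E) = 5.
Enumerate all 2^6 = 64 subsets.
Count subsets with r(E)-r(A)=3 and |A|-r(A)=0: 15.

15


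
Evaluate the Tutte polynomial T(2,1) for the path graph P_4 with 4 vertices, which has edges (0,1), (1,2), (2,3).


A path on 4 vertices is a tree with 3 edges.
T(x,y) = x^(3) for any tree.
T(2,1) = 2^3 = 8.

8


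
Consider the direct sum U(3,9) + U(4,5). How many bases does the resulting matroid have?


Bases of a direct sum M1 + M2: |B| = |B(M1)| * |B(M2)|.
|B(U(3,9))| = C(9,3) = 84.
|B(U(4,5))| = C(5,4) = 5.
Total bases = 84 * 5 = 420.

420


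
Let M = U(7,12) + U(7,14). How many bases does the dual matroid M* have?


(M1+M2)* = M1* + M2*.
M1* = U(5,12), bases: C(12,5) = 792.
M2* = U(7,14), bases: C(14,7) = 3432.
|B(M*)| = 792 * 3432 = 2718144.

2718144


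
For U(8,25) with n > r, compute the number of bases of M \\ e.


Deleting e from U(8,25) gives U(8,24) since n > r.
Bases of U(8,24) = C(24,8) = 24! / (8! * 16!) = 735471.

735471


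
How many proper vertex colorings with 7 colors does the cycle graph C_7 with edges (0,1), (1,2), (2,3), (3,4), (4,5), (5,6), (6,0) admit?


P(C_7, k) = (k-1)^7 + (-1)^7*(k-1).
P(7) = (6)^7 - 6
= 279936 - 6 = 279930.

279930


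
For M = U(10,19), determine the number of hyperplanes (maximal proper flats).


Hyperplanes of U(10,19) are flats of rank 9.
In a uniform matroid, these are exactly the (9)-element subsets.
Count = C(19,9) = 92378.

92378


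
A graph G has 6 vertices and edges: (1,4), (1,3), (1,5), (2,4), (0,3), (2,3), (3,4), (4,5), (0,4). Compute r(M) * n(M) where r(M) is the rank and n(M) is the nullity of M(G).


r(M) = |V| - c = 6 - 1 = 5.
nullity = |E| - r(M) = 9 - 5 = 4.
Product = 5 * 4 = 20.

20


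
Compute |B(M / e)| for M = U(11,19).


Contracting e from U(11,19) gives U(10,18).
Bases of U(10,18) = C(18,10) = 18! / (10! * 8!) = 43758.

43758


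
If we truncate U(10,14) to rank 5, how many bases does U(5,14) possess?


Truncating U(10,14) to rank 5 gives U(5,14).
Bases of U(5,14) are all 5-element subsets of 14 elements.
Number of bases = C(14,5) = 14! / (5! * 9!) = 2002.

2002


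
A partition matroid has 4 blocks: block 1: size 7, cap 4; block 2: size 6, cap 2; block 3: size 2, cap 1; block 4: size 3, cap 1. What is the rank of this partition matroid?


Rank of a partition matroid = sum of min(|Si|, ci) for each block.
= min(7,4) + min(6,2) + min(2,1) + min(3,1)
= 4 + 2 + 1 + 1
= 8.

8


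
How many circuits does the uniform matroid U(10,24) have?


In U(10,24), circuits are the (11)-element subsets.
Any set of 11 elements is dependent, and removing any one element gives
an independent set of size 10, so it is a minimal dependent set.
Number of circuits = (24 choose 11) = 2496144.

2496144


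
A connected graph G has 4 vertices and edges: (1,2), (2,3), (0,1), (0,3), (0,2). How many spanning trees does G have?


By Kirchhoff's matrix tree theorem, the number of spanning trees equals
the determinant of any cofactor of the Laplacian matrix L.
G has 4 vertices and 5 edges.
Computing the (3 x 3) cofactor determinant gives 8.

8


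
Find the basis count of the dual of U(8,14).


The dual of U(r,n) is U(n-r, n) = U(6,14).
Bases of U(6,14) are all (6)-element subsets.
|B(M*)| = C(14,6) = 3003.

3003


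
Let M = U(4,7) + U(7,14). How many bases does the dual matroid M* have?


(M1+M2)* = M1* + M2*.
M1* = U(3,7), bases: C(7,3) = 35.
M2* = U(7,14), bases: C(14,7) = 3432.
|B(M*)| = 35 * 3432 = 120120.

120120


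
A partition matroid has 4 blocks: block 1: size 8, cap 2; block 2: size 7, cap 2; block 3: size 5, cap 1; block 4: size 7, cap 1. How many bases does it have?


A basis picks exactly ci elements from block i.
Number of bases = product of C(|Si|, ci).
= C(8,2) * C(7,2) * C(5,1) * C(7,1)
= 28 * 21 * 5 * 7
= 20580.

20580


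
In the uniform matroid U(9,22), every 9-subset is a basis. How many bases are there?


Bases of U(9,22) are all 9-element subsets of the 22-element ground set.
Number of bases = C(22,9).
C(22,9) = 497420.

497420


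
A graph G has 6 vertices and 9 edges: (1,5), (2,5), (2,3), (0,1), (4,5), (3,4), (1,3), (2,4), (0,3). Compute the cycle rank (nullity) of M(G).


Cycle rank (nullity) = |E| - r(M) = |E| - (|V| - c).
|E| = 9, |V| = 6, c = 1.
Nullity = 9 - (6 - 1) = 9 - 5 = 4.

4


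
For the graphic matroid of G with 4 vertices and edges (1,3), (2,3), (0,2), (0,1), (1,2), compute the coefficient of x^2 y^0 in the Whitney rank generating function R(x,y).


R(x,y) = sum over A in 2^E of x^(r(E)-r(A)) * y^(|A|-r(A)).
G has 4 vertices, 5 edges. r(E) = 3.
Enumerate all 2^5 = 32 subsets.
Count subsets with r(E)-r(A)=2 and |A|-r(A)=0: 5.

5


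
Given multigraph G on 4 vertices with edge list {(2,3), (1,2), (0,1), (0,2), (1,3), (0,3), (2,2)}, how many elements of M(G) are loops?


In a graphic matroid, a loop is a self-loop edge (u,u) with rank 0.
Examining all 7 edges for self-loops...
Self-loops found: (2,2)
Number of loops = 1.

1


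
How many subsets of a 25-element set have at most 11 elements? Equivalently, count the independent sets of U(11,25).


Independent sets of U(11,25) are all subsets of size <= 11.
Count = (25 choose 0) + (25 choose 1) + (25 choose 2) + (25 choose 3) + (25 choose 4) + (25 choose 5) + (25 choose 6) + (25 choose 7) + (25 choose 8) + (25 choose 9) + (25 choose 10) + (25 choose 11)
     = 1 + 25 + 300 + 2300 + 12650 + 53130 + 177100 + 480700 + 1081575 + 2042975 + 3268760 + 4457400
     = 11576916.

11576916


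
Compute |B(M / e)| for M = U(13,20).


Contracting e from U(13,20) gives U(12,19).
Bases of U(12,19) = (19 choose 12) = 50388.

50388


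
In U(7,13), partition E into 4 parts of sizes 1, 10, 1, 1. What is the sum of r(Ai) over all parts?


r(Ai) = min(|Ai|, 7) for each part.
Sum = min(1,7) + min(10,7) + min(1,7) + min(1,7)
    = 1 + 7 + 1 + 1
    = 10.

10


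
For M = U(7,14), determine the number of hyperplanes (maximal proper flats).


Hyperplanes of U(7,14) are flats of rank 6.
In a uniform matroid, these are exactly the (6)-element subsets.
Count = (14 choose 6) = 3003.

3003


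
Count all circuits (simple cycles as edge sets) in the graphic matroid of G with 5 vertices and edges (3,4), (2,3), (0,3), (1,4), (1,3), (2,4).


A circuit in a graphic matroid = edge set of a simple cycle.
G has 5 vertices and 6 edges.
Enumerating all minimal edge subsets forming cycles...
Total circuits found: 3.

3


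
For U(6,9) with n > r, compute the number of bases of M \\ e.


Deleting e from U(6,9) gives U(6,8) since n > r.
Bases of U(6,8) = C(8,6) = 8! / (6! * 2!) = 28.

28


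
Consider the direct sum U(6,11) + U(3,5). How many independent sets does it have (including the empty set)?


For a direct sum, |I(M1+M2)| = |I(M1)| * |I(M2)|.
|I(U(6,11))| = sum C(11,k) for k=0..6 = 1486.
|I(U(3,5))| = sum C(5,k) for k=0..3 = 26.
Total = 1486 * 26 = 38636.

38636


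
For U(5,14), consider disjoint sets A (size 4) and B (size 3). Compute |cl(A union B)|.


|A union B| = 4 + 3 = 7 (disjoint).
In U(5,14), cl(S) = S if |S| < 5, else cl(S) = E.
Since 7 >= 5, cl(A union B) = E.
|cl(A union B)| = 14.

14


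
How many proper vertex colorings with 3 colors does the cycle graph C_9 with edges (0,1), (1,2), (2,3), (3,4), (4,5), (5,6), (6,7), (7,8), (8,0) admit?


P(C_9, k) = (k-1)^9 + (-1)^9*(k-1).
P(3) = (2)^9 - 2
= 512 - 2 = 510.

510


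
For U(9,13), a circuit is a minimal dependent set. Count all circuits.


In U(9,13), circuits are the (10)-element subsets.
Any set of 10 elements is dependent, and removing any one element gives
an independent set of size 9, so it is a minimal dependent set.
Number of circuits = C(13,10) = 286.

286


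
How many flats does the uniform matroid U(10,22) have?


Flats of U(10,22): every subset of size < 10 is a flat, plus E itself.
Count = (22 choose 0) + (22 choose 1) + (22 choose 2) + (22 choose 3) + (22 choose 4) + (22 choose 5) + (22 choose 6) + (22 choose 7) + (22 choose 8) + (22 choose 9) + 1
     = 1 + 22 + 231 + 1540 + 7315 + 26334 + 74613 + 170544 + 319770 + 497420 + 1
     = 1097791.

1097791


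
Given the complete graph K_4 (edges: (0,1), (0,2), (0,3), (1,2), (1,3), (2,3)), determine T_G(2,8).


T(K_4; x,y) = x^3 + 3x^2 + 4xy + 2x + y^3 + 3y^2 + 2y.
Substituting x=2, y=8:
= 8 + 12 + 64 + 4 + 512 + 192 + 16
= 808.

808


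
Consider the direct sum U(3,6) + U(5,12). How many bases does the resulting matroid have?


Bases of a direct sum M1 + M2: |B| = |B(M1)| * |B(M2)|.
|B(U(3,6))| = C(6,3) = 20.
|B(U(5,12))| = C(12,5) = 792.
Total bases = 20 * 792 = 15840.

15840


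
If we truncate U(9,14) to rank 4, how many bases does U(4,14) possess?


Truncating U(9,14) to rank 4 gives U(4,14).
Bases of U(4,14) are all 4-element subsets of 14 elements.
Number of bases = C(14,4) = 14! / (4! * 10!) = 1001.

1001


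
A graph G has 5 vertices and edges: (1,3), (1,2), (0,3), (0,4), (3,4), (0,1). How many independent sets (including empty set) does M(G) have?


An independent set in a graphic matroid is an acyclic edge subset.
G has 5 vertices and 6 edges.
Enumerate all 2^6 = 64 subsets, checking for acyclicity.
Total independent sets = 48.

48


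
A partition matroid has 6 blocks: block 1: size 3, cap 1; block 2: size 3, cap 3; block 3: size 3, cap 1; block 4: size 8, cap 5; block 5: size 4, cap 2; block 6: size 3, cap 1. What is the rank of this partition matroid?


Rank of a partition matroid = sum of min(|Si|, ci) for each block.
= min(3,1) + min(3,3) + min(3,1) + min(8,5) + min(4,2) + min(3,1)
= 1 + 3 + 1 + 5 + 2 + 1
= 13.

13


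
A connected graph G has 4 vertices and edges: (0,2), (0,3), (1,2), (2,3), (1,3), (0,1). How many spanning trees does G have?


By Kirchhoff's matrix tree theorem, the number of spanning trees equals
the determinant of any cofactor of the Laplacian matrix L.
G has 4 vertices and 6 edges.
Computing the (3 x 3) cofactor determinant gives 16.

16


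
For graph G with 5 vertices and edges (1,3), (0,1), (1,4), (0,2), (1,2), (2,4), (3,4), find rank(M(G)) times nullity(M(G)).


r(M) = |V| - c = 5 - 1 = 4.
nullity = |E| - r(M) = 7 - 4 = 3.
Product = 4 * 3 = 12.

12


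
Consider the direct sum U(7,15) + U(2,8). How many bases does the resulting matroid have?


Bases of a direct sum M1 + M2: |B| = |B(M1)| * |B(M2)|.
|B(U(7,15))| = C(15,7) = 6435.
|B(U(2,8))| = C(8,2) = 28.
Total bases = 6435 * 28 = 180180.

180180


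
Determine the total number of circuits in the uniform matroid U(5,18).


In U(5,18), circuits are the (6)-element subsets.
Any set of 6 elements is dependent, and removing any one element gives
an independent set of size 5, so it is a minimal dependent set.
Number of circuits = C(18,6) = 18! / (6! * 12!) = 18564.

18564


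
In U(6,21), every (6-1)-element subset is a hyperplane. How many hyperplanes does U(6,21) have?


Hyperplanes of U(6,21) are flats of rank 5.
In a uniform matroid, these are exactly the (5)-element subsets.
Count = C(21,5) = 21! / (5! * 16!) = 20349.

20349


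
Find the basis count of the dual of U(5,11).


The dual of U(r,n) is U(n-r, n) = U(6,11).
Bases of U(6,11) are all (6)-element subsets.
|B(M*)| = C(11,6) = 462.

462


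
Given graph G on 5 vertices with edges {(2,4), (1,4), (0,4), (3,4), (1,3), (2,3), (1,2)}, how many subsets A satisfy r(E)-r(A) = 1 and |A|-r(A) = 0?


R(x,y) = sum over A in 2^E of x^(r(E)-r(A)) * y^(|A|-r(A)).
G has 5 vertices, 7 edges. r(E) = 4.
Enumerate all 2^7 = 128 subsets.
Count subsets with r(E)-r(A)=1 and |A|-r(A)=0: 31.

31


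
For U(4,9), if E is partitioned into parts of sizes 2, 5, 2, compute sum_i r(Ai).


r(Ai) = min(|Ai|, 4) for each part.
Sum = min(2,4) + min(5,4) + min(2,4)
    = 2 + 4 + 2
    = 8.

8


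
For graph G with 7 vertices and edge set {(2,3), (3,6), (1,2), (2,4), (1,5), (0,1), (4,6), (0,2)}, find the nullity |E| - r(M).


Cycle rank (nullity) = |E| - r(M) = |E| - (|V| - c).
|E| = 8, |V| = 7, c = 1.
Nullity = 8 - (7 - 1) = 8 - 6 = 2.

2


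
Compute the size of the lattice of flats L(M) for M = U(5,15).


Flats of U(5,15): every subset of size < 5 is a flat, plus E itself.
Count = C(15,0) + C(15,1) + C(15,2) + C(15,3) + C(15,4) + 1
     = 1 + 15 + 105 + 455 + 1365 + 1
     = 1942.

1942


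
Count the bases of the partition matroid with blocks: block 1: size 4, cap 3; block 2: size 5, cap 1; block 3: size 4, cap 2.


A basis picks exactly ci elements from block i.
Number of bases = product of C(|Si|, ci).
= C(4,3) * C(5,1) * C(4,2)
= 4 * 5 * 6
= 120.

120


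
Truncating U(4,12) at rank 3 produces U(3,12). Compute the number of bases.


Truncating U(4,12) to rank 3 gives U(3,12).
Bases of U(3,12) are all 3-element subsets of 12 elements.
Number of bases = (12 choose 3) = 220.

220


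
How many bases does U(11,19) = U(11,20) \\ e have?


Deleting e from U(11,20) gives U(11,19) since n > r.
Bases of U(11,19) = C(19,11) = 75582.

75582


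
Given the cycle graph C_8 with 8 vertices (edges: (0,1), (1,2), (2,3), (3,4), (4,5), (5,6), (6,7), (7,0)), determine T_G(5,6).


T(C_8; x,y) = x + x^2 + ... + x^(7) + y.
T(5,6) = 5^1 + 5^2 + 5^3 + 5^4 + 5^5 + 5^6 + 5^7 + 6
= 5 + 25 + 125 + 625 + 3125 + 15625 + 78125 + 6
= 97661.

97661


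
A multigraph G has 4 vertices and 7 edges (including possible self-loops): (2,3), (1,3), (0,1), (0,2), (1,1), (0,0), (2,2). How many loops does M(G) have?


In a graphic matroid, a loop is a self-loop edge (u,u) with rank 0.
Examining all 7 edges for self-loops...
Self-loops found: (1,1), (0,0), (2,2)
Number of loops = 3.

3


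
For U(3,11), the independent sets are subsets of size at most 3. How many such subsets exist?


Independent sets of U(3,11) are all subsets of size <= 3.
Count = C(11,0) + C(11,1) + C(11,2) + C(11,3)
     = 1 + 11 + 55 + 165
     = 232.

232


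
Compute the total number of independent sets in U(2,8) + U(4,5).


For a direct sum, |I(M1+M2)| = |I(M1)| * |I(M2)|.
|I(U(2,8))| = sum C(8,k) for k=0..2 = 37.
|I(U(4,5))| = sum C(5,k) for k=0..4 = 31.
Total = 37 * 31 = 1147.

1147


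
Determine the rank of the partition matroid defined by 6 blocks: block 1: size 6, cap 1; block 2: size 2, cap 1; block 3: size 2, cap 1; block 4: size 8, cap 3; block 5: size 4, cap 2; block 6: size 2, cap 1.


Rank of a partition matroid = sum of min(|Si|, ci) for each block.
= min(6,1) + min(2,1) + min(2,1) + min(8,3) + min(4,2) + min(2,1)
= 1 + 1 + 1 + 3 + 2 + 1
= 9.

9


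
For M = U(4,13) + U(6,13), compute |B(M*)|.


(M1+M2)* = M1* + M2*.
M1* = U(9,13), bases: C(13,9) = 715.
M2* = U(7,13), bases: C(13,7) = 1716.
|B(M*)| = 715 * 1716 = 1226940.

1226940


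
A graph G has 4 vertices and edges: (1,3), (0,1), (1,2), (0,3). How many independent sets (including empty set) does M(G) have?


An independent set in a graphic matroid is an acyclic edge subset.
G has 4 vertices and 4 edges.
Enumerate all 2^4 = 16 subsets, checking for acyclicity.
Total independent sets = 14.

14


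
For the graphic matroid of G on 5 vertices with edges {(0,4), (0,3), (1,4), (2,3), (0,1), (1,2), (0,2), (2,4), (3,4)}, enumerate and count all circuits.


A circuit in a graphic matroid = edge set of a simple cycle.
G has 5 vertices and 9 edges.
Enumerating all minimal edge subsets forming cycles...
Total circuits found: 22.

22


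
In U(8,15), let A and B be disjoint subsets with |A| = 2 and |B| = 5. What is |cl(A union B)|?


|A union B| = 2 + 5 = 7 (disjoint).
In U(8,15), cl(S) = S if |S| < 8, else cl(S) = E.
Since 7 < 8, cl(A union B) = A union B.
|cl(A union B)| = 7.

7


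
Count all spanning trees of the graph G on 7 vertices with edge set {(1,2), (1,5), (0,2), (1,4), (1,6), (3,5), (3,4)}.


By Kirchhoff's matrix tree theorem, the number of spanning trees equals
the determinant of any cofactor of the Laplacian matrix L.
G has 7 vertices and 7 edges.
Computing the (6 x 6) cofactor determinant gives 4.

4


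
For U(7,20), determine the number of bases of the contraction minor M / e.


Contracting e from U(7,20) gives U(6,19).
Bases of U(6,19) = C(19,6) = 27132.

27132


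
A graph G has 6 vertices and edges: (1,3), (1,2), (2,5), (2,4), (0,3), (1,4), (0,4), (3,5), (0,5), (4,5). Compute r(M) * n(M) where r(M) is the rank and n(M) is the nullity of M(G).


r(M) = |V| - c = 6 - 1 = 5.
nullity = |E| - r(M) = 10 - 5 = 5.
Product = 5 * 5 = 25.

25


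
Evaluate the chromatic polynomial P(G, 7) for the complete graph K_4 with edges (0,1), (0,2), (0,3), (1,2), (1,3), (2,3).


P(K_4, k) = k(k-1)(k-2)...(k-3).
P(7) = (7) * (6) * (5) * (4) = 840.

840


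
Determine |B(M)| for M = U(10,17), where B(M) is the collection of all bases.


Bases of U(10,17) are all 10-element subsets of the 17-element ground set.
Number of bases = C(17,10).
(17 choose 10) = 19448.

19448


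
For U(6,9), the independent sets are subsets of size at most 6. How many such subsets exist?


Independent sets of U(6,9) are all subsets of size <= 6.
Count = (9 choose 0) + (9 choose 1) + (9 choose 2) + (9 choose 3) + (9 choose 4) + (9 choose 5) + (9 choose 6)
     = 1 + 9 + 36 + 84 + 126 + 126 + 84
     = 466.

466


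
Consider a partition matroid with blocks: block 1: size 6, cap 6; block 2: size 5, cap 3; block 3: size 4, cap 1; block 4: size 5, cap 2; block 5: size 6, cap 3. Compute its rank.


Rank of a partition matroid = sum of min(|Si|, ci) for each block.
= min(6,6) + min(5,3) + min(4,1) + min(5,2) + min(6,3)
= 6 + 3 + 1 + 2 + 3
= 15.

15


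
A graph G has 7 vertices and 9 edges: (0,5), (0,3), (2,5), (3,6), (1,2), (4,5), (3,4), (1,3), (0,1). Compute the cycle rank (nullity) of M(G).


Cycle rank (nullity) = |E| - r(M) = |E| - (|V| - c).
|E| = 9, |V| = 7, c = 1.
Nullity = 9 - (7 - 1) = 9 - 6 = 3.

3


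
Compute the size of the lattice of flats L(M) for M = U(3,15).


Flats of U(3,15): every subset of size < 3 is a flat, plus E itself.
Count = (15 choose 0) + (15 choose 1) + (15 choose 2) + 1
     = 1 + 15 + 105 + 1
     = 122.

122


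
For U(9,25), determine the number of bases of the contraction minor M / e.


Contracting e from U(9,25) gives U(8,24).
Bases of U(8,24) = C(24,8) = 735471.

735471


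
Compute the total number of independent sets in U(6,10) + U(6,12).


For a direct sum, |I(M1+M2)| = |I(M1)| * |I(M2)|.
|I(U(6,10))| = sum C(10,k) for k=0..6 = 848.
|I(U(6,12))| = sum C(12,k) for k=0..6 = 2510.
Total = 848 * 2510 = 2128480.

2128480


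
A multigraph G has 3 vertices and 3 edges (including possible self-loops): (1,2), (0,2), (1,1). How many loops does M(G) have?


In a graphic matroid, a loop is a self-loop edge (u,u) with rank 0.
Examining all 3 edges for self-loops...
Self-loops found: (1,1)
Number of loops = 1.

1


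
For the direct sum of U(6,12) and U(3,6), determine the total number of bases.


Bases of a direct sum M1 + M2: |B| = |B(M1)| * |B(M2)|.
|B(U(6,12))| = C(12,6) = 924.
|B(U(3,6))| = C(6,3) = 20.
Total bases = 924 * 20 = 18480.

18480


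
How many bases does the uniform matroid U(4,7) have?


Bases of U(4,7) are all 4-element subsets of the 7-element ground set.
Number of bases = C(7,4).
C(7,4) = 7! / (4! * 3!) = 35.

35


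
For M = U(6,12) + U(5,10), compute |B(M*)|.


(M1+M2)* = M1* + M2*.
M1* = U(6,12), bases: C(12,6) = 924.
M2* = U(5,10), bases: C(10,5) = 252.
|B(M*)| = 924 * 252 = 232848.

232848


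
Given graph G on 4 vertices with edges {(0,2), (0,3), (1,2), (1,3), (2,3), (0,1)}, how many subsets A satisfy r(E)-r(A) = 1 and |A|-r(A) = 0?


R(x,y) = sum over A in 2^E of x^(r(E)-r(A)) * y^(|A|-r(A)).
G has 4 vertices, 6 edges. r(E) = 3.
Enumerate all 2^6 = 64 subsets.
Count subsets with r(E)-r(A)=1 and |A|-r(A)=0: 15.

15


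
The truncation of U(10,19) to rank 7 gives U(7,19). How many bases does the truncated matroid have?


Truncating U(10,19) to rank 7 gives U(7,19).
Bases of U(7,19) are all 7-element subsets of 19 elements.
Number of bases = C(19,7) = 50388.

50388


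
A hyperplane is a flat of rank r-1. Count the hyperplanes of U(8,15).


Hyperplanes of U(8,15) are flats of rank 7.
In a uniform matroid, these are exactly the (7)-element subsets.
Count = C(15,7) = 6435.

6435


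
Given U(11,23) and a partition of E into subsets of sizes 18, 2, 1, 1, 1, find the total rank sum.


r(Ai) = min(|Ai|, 11) for each part.
Sum = min(18,11) + min(2,11) + min(1,11) + min(1,11) + min(1,11)
    = 11 + 2 + 1 + 1 + 1
    = 16.

16


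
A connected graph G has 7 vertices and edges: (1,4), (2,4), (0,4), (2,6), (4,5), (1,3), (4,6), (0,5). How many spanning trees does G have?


By Kirchhoff's matrix tree theorem, the number of spanning trees equals
the determinant of any cofactor of the Laplacian matrix L.
G has 7 vertices and 8 edges.
Computing the (6 x 6) cofactor determinant gives 9.

9


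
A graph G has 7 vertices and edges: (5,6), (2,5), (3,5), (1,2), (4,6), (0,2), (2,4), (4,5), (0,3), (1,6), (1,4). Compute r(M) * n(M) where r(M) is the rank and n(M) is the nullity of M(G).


r(M) = |V| - c = 7 - 1 = 6.
nullity = |E| - r(M) = 11 - 6 = 5.
Product = 6 * 5 = 30.

30


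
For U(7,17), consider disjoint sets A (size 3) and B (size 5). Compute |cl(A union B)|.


|A union B| = 3 + 5 = 8 (disjoint).
In U(7,17), cl(S) = S if |S| < 7, else cl(S) = E.
Since 8 >= 7, cl(A union B) = E.
|cl(A union B)| = 17.

17


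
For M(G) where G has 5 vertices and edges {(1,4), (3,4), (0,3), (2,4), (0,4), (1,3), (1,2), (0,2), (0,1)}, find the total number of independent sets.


An independent set in a graphic matroid is an acyclic edge subset.
G has 5 vertices and 9 edges.
Enumerate all 2^9 = 512 subsets, checking for acyclicity.
Total independent sets = 198.

198


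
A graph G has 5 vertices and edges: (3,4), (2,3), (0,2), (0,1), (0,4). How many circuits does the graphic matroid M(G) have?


A circuit in a graphic matroid = edge set of a simple cycle.
G has 5 vertices and 5 edges.
Enumerating all minimal edge subsets forming cycles...
Total circuits found: 1.

1


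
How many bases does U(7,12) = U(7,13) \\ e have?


Deleting e from U(7,13) gives U(7,12) since n > r.
Bases of U(7,12) = C(12,7) = 792.

792


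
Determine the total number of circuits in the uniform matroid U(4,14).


In U(4,14), circuits are the (5)-element subsets.
Any set of 5 elements is dependent, and removing any one element gives
an independent set of size 4, so it is a minimal dependent set.
Number of circuits = (14 choose 5) = 2002.

2002


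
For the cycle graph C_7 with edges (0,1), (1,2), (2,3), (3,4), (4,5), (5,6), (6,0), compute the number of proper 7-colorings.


P(C_7, k) = (k-1)^7 + (-1)^7*(k-1).
P(7) = (6)^7 - 6
= 279936 - 6 = 279930.

279930


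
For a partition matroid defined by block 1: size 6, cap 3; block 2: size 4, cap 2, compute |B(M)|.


A basis picks exactly ci elements from block i.
Number of bases = product of C(|Si|, ci).
= C(6,3) * C(4,2)
= 20 * 6
= 120.

120


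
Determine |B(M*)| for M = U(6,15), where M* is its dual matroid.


The dual of U(r,n) is U(n-r, n) = U(9,15).
Bases of U(9,15) are all (9)-element subsets.
|B(M*)| = C(15,9) = 15! / (9! * 6!) = 5005.

5005
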